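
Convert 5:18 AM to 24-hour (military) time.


Input: 5:18 AM
AM hour stays: 5

05:18


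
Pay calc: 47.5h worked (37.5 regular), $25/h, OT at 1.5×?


Regular: 37.5h × $25 = $937.50
Overtime: 47.5 - 37.5 = 10.0h
OT pay: 10.0h × $25 × 1.5 = $375.00
Total = $937.50 + $375.00 = $1312.50

$1312.50


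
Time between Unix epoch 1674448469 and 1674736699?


Difference = 1674736699 - 1674448469 = 288230 seconds
In hours: 288230 / 3600 ≈ 80.1
In days: 288230 / 86400 ≈ 3.34

288230 seconds (80.1 hours / 3.34 days)


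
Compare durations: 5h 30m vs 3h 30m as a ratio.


Duration 1: 330 minutes
Duration 2: 210 minutes
Ratio = 330:210
GCD = 30
Simplified = 11:7
As a decimal: 11/7 ≈ 1.57

11:7 (1.57)


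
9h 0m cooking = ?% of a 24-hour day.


Time: 540 minutes
Day: 1440 minutes
Percentage = (540/1440) × 100 = 37.5%

37.5%


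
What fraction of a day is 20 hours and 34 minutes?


Total minutes: 20×60 + 34 = 1234
Day = 24×60 = 1440 minutes
Fraction = 1234/1440 ≈ 0.8569
As a percentage: 1234/1440 × 100 ≈ 85.69%

0.8569 (85.69%)


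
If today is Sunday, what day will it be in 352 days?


Tuesday

Start: Sunday (index 6)
(6 + 352) mod 7
= 358 mod 7
= 1
Index 1 → Tuesday


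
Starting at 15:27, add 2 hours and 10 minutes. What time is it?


Start: 927 minutes from midnight
Add: 130 minutes
Total: 1057 minutes
Hours: 1057 ÷ 60 = 17 remainder 37

17:37


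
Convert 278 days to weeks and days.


Weeks: 278 ÷ 7 = 39 remainder 5

39 weeks 5 days


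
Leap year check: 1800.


Rules: divisible by 4 AND (not by 100 OR by 400)
1800 ÷ 4 = 450 exactly → divisible by 4
1800 ÷ 100 = 18 exactly → divisible by 100
1800 ÷ 400 = 4 remainder 200 → not divisible by 400
Divisible by 100 but not by 400 → not a leap year

No


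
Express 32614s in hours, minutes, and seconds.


9h 3m 34s

Hours: 32614 ÷ 3600 = 9 remainder 214
Minutes: 214 ÷ 60 = 3 remainder 34
Seconds: 34


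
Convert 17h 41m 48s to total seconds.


Hours: 17 × 3600 = 61200
Minutes: 41 × 60 = 2460
Seconds: 48
Total = 61200 + 2460 + 48 = 63708

63708 seconds


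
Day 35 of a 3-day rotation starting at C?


Shift A

Shifts: A, B, C
Start: C (index 2)
Day 35: (2 + 35 - 1) mod 3
= 36 mod 3
= 0
Index 0 → shift A


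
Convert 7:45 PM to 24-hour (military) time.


Input: 7:45 PM
PM: 7 + 12 = 19

19:45


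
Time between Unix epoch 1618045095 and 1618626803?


581708 seconds (161.6 hours / 6.73 days)

Difference = 1618626803 - 1618045095 = 581708 seconds
In hours: 581708 / 3600 ≈ 161.6
In days: 581708 / 86400 ≈ 6.73


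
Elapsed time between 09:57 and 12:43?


2h 46m

End time in minutes: 12×60 + 43 = 763
Start time in minutes: 9×60 + 57 = 597
Difference = 763 - 597 = 166 minutes
= 2 hours 46 minutes


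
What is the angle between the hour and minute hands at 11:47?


Hour hand = 11×30 + 47×0.5 = 353.5°
Minute hand = 47×6 = 282°
Difference = |353.5 - 282| = 71.5°

71.5°


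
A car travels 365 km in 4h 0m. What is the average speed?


Distance: 365 km
Time: 4 hours
Speed = 365 / 4 ≈ 91.3 km/h

91.3 km/h


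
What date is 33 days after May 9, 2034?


June 11, 2034

Start: May 9, 2034
Add 33 days
May 9 → June 1: 31 - 9 + 1 = 23 days (33 - 23 = 10 left)
June 1 + 10 = June 11, 2034


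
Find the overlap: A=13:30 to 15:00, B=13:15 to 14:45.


75 minutes

Meeting A: 810-900 (in minutes from midnight)
Meeting B: 795-885
Overlap start = max(810, 795) = 810
Overlap end = min(900, 885) = 885
Overlap = max(0, 885 - 810) = 75 min


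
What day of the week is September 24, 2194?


Wednesday

Zeller's congruence:
q=24, m=9, k=94, j=21
h = (24 + ⌊13×10/5⌋ + 94 + ⌊94/4⌋ + ⌊21/4⌋ - 2×21) mod 7
= (24 + 26 + 94 + 23 + 5 - 42) mod 7
= 130 mod 7 = 4
h=4 → Wednesday


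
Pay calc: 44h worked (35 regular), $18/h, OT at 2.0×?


Regular: 35h × $18 = $630.00
Overtime: 44 - 35 = 9h
OT pay: 9h × $18 × 2.0 = $324.00
Total = $630.00 + $324.00 = $954.00

$954.00


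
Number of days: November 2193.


30 days

Month: November (month 11)
November has 30 days


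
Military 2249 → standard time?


10:49 PM

Hour: 22
22 - 12 = 10 → PM


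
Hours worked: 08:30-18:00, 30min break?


Total time = (18×60+0) - (8×60+30)
= 1080 - 510 = 570 min
Minus break: 570 - 30 = 540 min
= 9h 0m

9h 0m (540 minutes)


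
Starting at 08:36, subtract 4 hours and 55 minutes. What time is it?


03:41

Start: 516 minutes from midnight
Subtract: 295 minutes
Remaining: 516 - 295 = 221
Hours: 3, Minutes: 41


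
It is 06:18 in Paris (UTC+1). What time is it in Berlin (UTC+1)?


06:18

Time difference = UTC+1 - UTC+1 = +0 hours
New hour = (6 + 0) mod 24
= 6 mod 24 = 6
Minutes unchanged → 06:18


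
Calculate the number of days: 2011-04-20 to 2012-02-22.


From April 20, 2011 to February 22, 2012
Rest of April 2011: 30 - 20 = 10
Full months: May 31, June 30, July 31, August 31, September 30, October 31, November 30, December 31, January 31
Days into February 2012: 22
Total = 10 + 31 + 30 + 31 + 31 + 30 + 31 + 30 + 31 + 31 + 22 = 308 days

308 days


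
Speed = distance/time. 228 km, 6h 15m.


36.5 km/h

Distance: 228 km
Time: 6h 15m = 375 min = 375/60 = 25/4 hours
Speed = 228 ÷ (25/4) = 228 × 4 / 25 = 912/25 ≈ 36.5 km/h


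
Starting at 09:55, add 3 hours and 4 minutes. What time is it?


12:59

Start: 595 minutes from midnight
Add: 184 minutes
Total: 779 minutes
Hours: 779 ÷ 60 = 12 remainder 59


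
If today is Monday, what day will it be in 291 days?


Start: Monday (index 0)
(0 + 291) mod 7
= 291 mod 7
= 4
Index 4 → Friday

Friday


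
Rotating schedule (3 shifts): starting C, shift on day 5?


Shift A

Shifts: A, B, C
Start: C (index 2)
Day 5: (2 + 5 - 1) mod 3
= 6 mod 3
= 0
Index 0 → shift A


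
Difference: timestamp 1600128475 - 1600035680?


92795 seconds (25.8 hours / 1.07 days)

Difference = 1600128475 - 1600035680 = 92795 seconds
In hours: 92795 / 3600 ≈ 25.8
In days: 92795 / 86400 ≈ 1.07


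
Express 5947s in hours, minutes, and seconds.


1h 39m 7s

Hours: 5947 ÷ 3600 = 1 remainder 2347
Minutes: 2347 ÷ 60 = 39 remainder 7
Seconds: 7


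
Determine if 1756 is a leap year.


Yes

Rules: divisible by 4 AND (not by 100 OR by 400)
1756 ÷ 4 = 439 exactly → divisible by 4
1756 ÷ 100 = 17 remainder 56 → not divisible by 100
Divisible by 4 but not by 100 → leap year


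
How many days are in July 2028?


Month: July (month 7)
July has 31 days

31 days


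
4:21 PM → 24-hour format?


16:21

Input: 4:21 PM
PM: 4 + 12 = 16


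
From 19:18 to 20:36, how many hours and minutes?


1h 18m

End time in minutes: 20×60 + 36 = 1236
Start time in minutes: 19×60 + 18 = 1158
Difference = 1236 - 1158 = 78 minutes
= 1 hours 18 minutes


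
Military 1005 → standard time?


10:05 AM

Hour: 10
10 < 12 → AM


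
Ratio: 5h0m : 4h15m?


Duration 1: 300 minutes
Duration 2: 255 minutes
Ratio = 300:255
GCD = 15
Simplified = 20:17
As a decimal: 20/17 ≈ 1.18

20:17 (1.18)


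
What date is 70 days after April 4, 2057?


June 13, 2057

Start: April 4, 2057
Add 70 days
April 4 → May 1: 30 - 4 + 1 = 27 days (70 - 27 = 43 left)
May 1 → June 1: 31 - 1 + 1 = 31 days (43 - 31 = 12 left)
June 1 + 12 = June 13, 2057


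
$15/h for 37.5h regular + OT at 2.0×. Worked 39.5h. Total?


Regular: 37.5h × $15 = $562.50
Overtime: 39.5 - 37.5 = 2.0h
OT pay: 2.0h × $15 × 2.0 = $60.00
Total = $562.50 + $60.00 = $622.50

$622.50


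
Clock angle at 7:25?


Hour hand = 7×30 + 25×0.5 = 222.5°
Minute hand = 25×6 = 150°
Difference = |222.5 - 150| = 72.5°

72.5°


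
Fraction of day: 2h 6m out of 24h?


Total minutes: 2×60 + 6 = 126
Day = 24×60 = 1440 minutes
Fraction = 126/1440 = 0.0875
As a percentage: 126/1440 × 100 = 8.75%

0.0875 (8.75%)


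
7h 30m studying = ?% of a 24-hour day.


31.3%

Time: 450 minutes
Day: 1440 minutes
Percentage = (450/1440) × 100 ≈ 31.3%


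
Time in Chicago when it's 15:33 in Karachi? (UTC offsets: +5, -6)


Time difference = UTC-6 - UTC+5 = -11 hours
New hour = (15 -11) mod 24
= 4 mod 24 = 4
Minutes unchanged → 04:33

04:33


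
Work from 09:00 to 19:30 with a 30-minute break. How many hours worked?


10h 0m (600 minutes)

Total time = (19×60+30) - (9×60+0)
= 1170 - 540 = 630 min
Minus break: 630 - 30 = 600 min
= 10h 0m


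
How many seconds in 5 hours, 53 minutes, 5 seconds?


Hours: 5 × 3600 = 18000
Minutes: 53 × 60 = 3180
Seconds: 5
Total = 18000 + 3180 + 5 = 21185

21185 seconds


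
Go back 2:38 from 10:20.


Start: 620 minutes from midnight
Subtract: 158 minutes
Remaining: 620 - 158 = 462
Hours: 7, Minutes: 42

07:42


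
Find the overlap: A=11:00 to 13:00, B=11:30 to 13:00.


90 minutes

Meeting A: 660-780 (in minutes from midnight)
Meeting B: 690-780
Overlap start = max(660, 690) = 690
Overlap end = min(780, 780) = 780
Overlap = max(0, 780 - 690) = 90 min


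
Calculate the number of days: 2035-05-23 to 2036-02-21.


From May 23, 2035 to February 21, 2036
Rest of May 2035: 31 - 23 = 8
Full months: June 30, July 31, August 31, September 30, October 31, November 30, December 31, January 31
Days into February 2036: 21
Total = 8 + 30 + 31 + 31 + 30 + 31 + 30 + 31 + 31 + 21 = 274 days

274 days


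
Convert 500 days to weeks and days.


71 weeks 3 days

Weeks: 500 ÷ 7 = 71 remainder 3


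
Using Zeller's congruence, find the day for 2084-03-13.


Monday

Zeller's congruence:
q=13, m=3, k=84, j=20
h = (13 + ⌊13×4/5⌋ + 84 + ⌊84/4⌋ + ⌊20/4⌋ - 2×20) mod 7
= (13 + 10 + 84 + 21 + 5 - 40) mod 7
= 93 mod 7 = 2
h=2 → Monday


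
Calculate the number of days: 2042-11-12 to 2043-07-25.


From November 12, 2042 to July 25, 2043
Rest of November 2042: 30 - 12 = 18
Full months: December 31, January 31, February 2043 28, March 31, April 30, May 31, June 30
Days into July 2043: 25
Total = 18 + 31 + 31 + 28 + 31 + 30 + 31 + 30 + 25 = 255 days

255 days


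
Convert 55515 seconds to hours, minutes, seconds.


15h 25m 15s

Hours: 55515 ÷ 3600 = 15 remainder 1515
Minutes: 1515 ÷ 60 = 25 remainder 15
Seconds: 15


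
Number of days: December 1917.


Month: December (month 12)
December has 31 days

31 days


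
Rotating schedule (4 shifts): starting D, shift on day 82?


Shift A

Shifts: A, B, C, D
Start: D (index 3)
Day 82: (3 + 82 - 1) mod 4
= 84 mod 4
= 0
Index 0 → shift A


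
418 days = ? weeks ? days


Weeks: 418 ÷ 7 = 59 remainder 5

59 weeks 5 days


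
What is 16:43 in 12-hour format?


4:43 PM

Hour: 16
16 - 12 = 4 → PM


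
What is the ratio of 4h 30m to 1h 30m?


Duration 1: 270 minutes
Duration 2: 90 minutes
Ratio = 270:90
GCD = 90
Simplified = 3:1
As a decimal: 3/1 = 3.00

3:1 (3.00)


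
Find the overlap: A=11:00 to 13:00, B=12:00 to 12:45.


Meeting A: 660-780 (in minutes from midnight)
Meeting B: 720-765
Overlap start = max(660, 720) = 720
Overlap end = min(780, 765) = 765
Overlap = max(0, 765 - 720) = 45 min

45 minutes


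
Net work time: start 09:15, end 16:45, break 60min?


Total time = (16×60+45) - (9×60+15)
= 1005 - 555 = 450 min
Minus break: 450 - 60 = 390 min
= 6h 30m

6h 30m (390 minutes)


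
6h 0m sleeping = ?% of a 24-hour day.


Time: 360 minutes
Day: 1440 minutes
Percentage = (360/1440) × 100 = 25.0%

25.0%


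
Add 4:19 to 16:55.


Start: 1015 minutes from midnight
Add: 259 minutes
Total: 1274 minutes
Hours: 1274 ÷ 60 = 21 remainder 14

21:14


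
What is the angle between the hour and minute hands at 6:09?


Hour hand = 6×30 + 9×0.5 = 184.5°
Minute hand = 9×6 = 54°
Difference = |184.5 - 54| = 130.5°

130.5°


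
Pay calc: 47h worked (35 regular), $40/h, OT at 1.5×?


Regular: 35h × $40 = $1400.00
Overtime: 47 - 35 = 12h
OT pay: 12h × $40 × 1.5 = $720.00
Total = $1400.00 + $720.00 = $2120.00

$2120.00


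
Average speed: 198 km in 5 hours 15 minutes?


37.7 km/h

Distance: 198 km
Time: 5h 15m = 315 min = 315/60 = 21/4 hours
Speed = 198 ÷ (21/4) = 198 × 4 / 21 = 792/21 ≈ 37.7 km/h


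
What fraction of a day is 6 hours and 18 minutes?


Total minutes: 6×60 + 18 = 378
Day = 24×60 = 1440 minutes
Fraction = 378/1440 = 0.2625
As a percentage: 378/1440 × 100 = 26.25%

0.2625 (26.25%)


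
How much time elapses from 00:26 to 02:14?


1h 48m

End time in minutes: 2×60 + 14 = 134
Start time in minutes: 0×60 + 26 = 26
Difference = 134 - 26 = 108 minutes
= 1 hours 48 minutes


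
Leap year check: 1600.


Rules: divisible by 4 AND (not by 100 OR by 400)
1600 ÷ 4 = 400 exactly → divisible by 4
1600 ÷ 100 = 16 exactly → divisible by 100
1600 ÷ 400 = 4 exactly → divisible by 400
Divisible by 400 → leap year

Yes


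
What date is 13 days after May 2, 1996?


May 15, 1996

Start: May 2, 1996
Add 13 days
May 2 + 13 = May 15, 1996


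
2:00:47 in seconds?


7247 seconds

Hours: 2 × 3600 = 7200
Minutes: 0 × 60 = 0
Seconds: 47
Total = 7200 + 0 + 47 = 7247


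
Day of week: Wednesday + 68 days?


Monday

Start: Wednesday (index 2)
(2 + 68) mod 7
= 70 mod 7
= 0
Index 0 → Monday


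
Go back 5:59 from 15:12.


09:13

Start: 912 minutes from midnight
Subtract: 359 minutes
Remaining: 912 - 359 = 553
Hours: 9, Minutes: 13


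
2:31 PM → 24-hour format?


14:31

Input: 2:31 PM
PM: 2 + 12 = 14


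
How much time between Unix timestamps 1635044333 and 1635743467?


Difference = 1635743467 - 1635044333 = 699134 seconds
In hours: 699134 / 3600 ≈ 194.2
In days: 699134 / 86400 ≈ 8.09

699134 seconds (194.2 hours / 8.09 days)


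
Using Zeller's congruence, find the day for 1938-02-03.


Zeller's congruence:
q=3, m=14, k=37, j=19
h = (3 + ⌊13×15/5⌋ + 37 + ⌊37/4⌋ + ⌊19/4⌋ - 2×19) mod 7
= (3 + 39 + 37 + 9 + 4 - 38) mod 7
= 54 mod 7 = 5
h=5 → Thursday

Thursday


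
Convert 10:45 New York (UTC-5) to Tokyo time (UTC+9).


00:45 (next day)

Time difference = UTC+9 - UTC-5 = +14 hours
New hour = (10 + 14) mod 24
= 24 mod 24 = 0
Minutes unchanged → 00:45; 24 ≥ 24 → next day


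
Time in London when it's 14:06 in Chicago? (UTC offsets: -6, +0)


Time difference = UTC+0 - UTC-6 = +6 hours
New hour = (14 + 6) mod 24
= 20 mod 24 = 20
Minutes unchanged → 20:06

20:06


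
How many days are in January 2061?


Month: January (month 1)
January has 31 days

31 days


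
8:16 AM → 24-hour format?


Input: 8:16 AM
AM hour stays: 8

08:16


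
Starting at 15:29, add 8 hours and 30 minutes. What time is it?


Start: 929 minutes from midnight
Add: 510 minutes
Total: 1439 minutes
Hours: 1439 ÷ 60 = 23 remainder 59

23:59


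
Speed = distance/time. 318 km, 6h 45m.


Distance: 318 km
Time: 6h 45m = 405 min = 405/60 = 27/4 hours
Speed = 318 ÷ (27/4) = 318 × 4 / 27 = 1272/27 ≈ 47.1 km/h

47.1 km/h


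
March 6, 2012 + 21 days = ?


Start: March 6, 2012
Add 21 days
March 6 + 21 = March 27, 2012

March 27, 2012


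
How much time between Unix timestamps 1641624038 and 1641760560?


136522 seconds (37.9 hours / 1.58 days)

Difference = 1641760560 - 1641624038 = 136522 seconds
In hours: 136522 / 3600 ≈ 37.9
In days: 136522 / 86400 ≈ 1.58


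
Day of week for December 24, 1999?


Zeller's congruence:
q=24, m=12, k=99, j=19
h = (24 + ⌊13×13/5⌋ + 99 + ⌊99/4⌋ + ⌊19/4⌋ - 2×19) mod 7
= (24 + 33 + 99 + 24 + 4 - 38) mod 7
= 146 mod 7 = 6
h=6 → Friday

Friday


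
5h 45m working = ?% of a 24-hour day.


Time: 345 minutes
Day: 1440 minutes
Percentage = (345/1440) × 100 ≈ 24.0%

24.0%


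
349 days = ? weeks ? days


49 weeks 6 days

Weeks: 349 ÷ 7 = 49 remainder 6


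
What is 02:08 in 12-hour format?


2:08 AM

Hour: 2
2 < 12 → AM


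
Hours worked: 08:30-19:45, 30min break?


10h 45m (645 minutes)

Total time = (19×60+45) - (8×60+30)
= 1185 - 510 = 675 min
Minus break: 675 - 30 = 645 min
= 10h 45m


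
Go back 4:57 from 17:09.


12:12

Start: 1029 minutes from midnight
Subtract: 297 minutes
Remaining: 1029 - 297 = 732
Hours: 12, Minutes: 12


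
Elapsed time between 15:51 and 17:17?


1h 26m

End time in minutes: 17×60 + 17 = 1037
Start time in minutes: 15×60 + 51 = 951
Difference = 1037 - 951 = 86 minutes
= 1 hours 26 minutes


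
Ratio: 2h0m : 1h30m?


Duration 1: 120 minutes
Duration 2: 90 minutes
Ratio = 120:90
GCD = 30
Simplified = 4:3
As a decimal: 4/3 ≈ 1.33

4:3 (1.33)


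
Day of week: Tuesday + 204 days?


Start: Tuesday (index 1)
(1 + 204) mod 7
= 205 mod 7
= 2
Index 2 → Wednesday

Wednesday


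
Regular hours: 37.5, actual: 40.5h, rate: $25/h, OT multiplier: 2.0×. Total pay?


Regular: 37.5h × $25 = $937.50
Overtime: 40.5 - 37.5 = 3.0h
OT pay: 3.0h × $25 × 2.0 = $150.00
Total = $937.50 + $150.00 = $1087.50

$1087.50


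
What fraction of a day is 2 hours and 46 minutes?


Total minutes: 2×60 + 46 = 166
Day = 24×60 = 1440 minutes
Fraction = 166/1440 ≈ 0.1153
As a percentage: 166/1440 × 100 ≈ 11.53%

0.1153 (11.53%)


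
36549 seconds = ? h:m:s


Hours: 36549 ÷ 3600 = 10 remainder 549
Minutes: 549 ÷ 60 = 9 remainder 9
Seconds: 9

10h 9m 9s


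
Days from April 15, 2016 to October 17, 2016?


From April 15, 2016 to October 17, 2016
Rest of April 2016: 30 - 15 = 15
Full months: May 31, June 30, July 31, August 31, September 30
Days into October 2016: 17
Total = 15 + 31 + 30 + 31 + 31 + 30 + 17 = 185 days

185 days


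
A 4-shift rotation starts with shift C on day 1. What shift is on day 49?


Shifts: A, B, C, D
Start: C (index 2)
Day 49: (2 + 49 - 1) mod 4
= 50 mod 4
= 2
Index 2 → shift C

Shift C


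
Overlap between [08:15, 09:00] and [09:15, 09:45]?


Meeting A: 495-540 (in minutes from midnight)
Meeting B: 555-585
Overlap start = max(495, 555) = 555
Overlap end = min(540, 585) = 540
Overlap = max(0, 540 - 555) = 0 min

0 minutes


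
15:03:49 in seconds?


Hours: 15 × 3600 = 54000
Minutes: 3 × 60 = 180
Seconds: 49
Total = 54000 + 180 + 49 = 54229

54229 seconds


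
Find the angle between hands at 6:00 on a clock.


Hour hand = 6×30 + 0×0.5 = 180.0°
Minute hand = 0×6 = 0°
Difference = |180.0 - 0| = 180.0°

180.0°


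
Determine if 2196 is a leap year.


Yes

Rules: divisible by 4 AND (not by 100 OR by 400)
2196 ÷ 4 = 549 exactly → divisible by 4
2196 ÷ 100 = 21 remainder 96 → not divisible by 100
Divisible by 4 but not by 100 → leap year


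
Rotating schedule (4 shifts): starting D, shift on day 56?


Shift C

Shifts: A, B, C, D
Start: D (index 3)
Day 56: (3 + 56 - 1) mod 4
= 58 mod 4
= 2
Index 2 → shift C


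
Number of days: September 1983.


30 days

Month: September (month 9)
September has 30 days


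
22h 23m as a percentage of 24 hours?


0.9326 (93.26%)

Total minutes: 22×60 + 23 = 1343
Day = 24×60 = 1440 minutes
Fraction = 1343/1440 ≈ 0.9326
As a percentage: 1343/1440 × 100 ≈ 93.26%


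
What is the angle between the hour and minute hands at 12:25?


Hour hand (12 ≡ 0 on the dial): 0×30 + 25×0.5 = 12.5°
Minute hand = 25×6 = 150°
Difference = |12.5 - 150| = 137.5°

137.5°


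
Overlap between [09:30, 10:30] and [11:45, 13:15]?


Meeting A: 570-630 (in minutes from midnight)
Meeting B: 705-795
Overlap start = max(570, 705) = 705
Overlap end = min(630, 795) = 630
Overlap = max(0, 630 - 705) = 0 min

0 minutes


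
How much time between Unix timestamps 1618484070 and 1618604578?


Difference = 1618604578 - 1618484070 = 120508 seconds
In hours: 120508 / 3600 ≈ 33.5
In days: 120508 / 86400 ≈ 1.39

120508 seconds (33.5 hours / 1.39 days)


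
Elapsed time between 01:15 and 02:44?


End time in minutes: 2×60 + 44 = 164
Start time in minutes: 1×60 + 15 = 75
Difference = 164 - 75 = 89 minutes
= 1 hours 29 minutes

1h 29m


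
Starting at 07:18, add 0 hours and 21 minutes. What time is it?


07:39

Start: 438 minutes from midnight
Add: 21 minutes
Total: 459 minutes
Hours: 459 ÷ 60 = 7 remainder 39


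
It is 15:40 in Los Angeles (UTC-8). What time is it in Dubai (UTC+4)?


Time difference = UTC+4 - UTC-8 = +12 hours
New hour = (15 + 12) mod 24
= 27 mod 24 = 3
Minutes unchanged → 03:40; 27 ≥ 24 → next day

03:40 (next day)


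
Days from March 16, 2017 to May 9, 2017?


54 days

From March 16, 2017 to May 9, 2017
Rest of March 2017: 31 - 16 = 15
Full months: April 30
Days into May 2017: 9
Total = 15 + 30 + 9 = 54 days


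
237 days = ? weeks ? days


Weeks: 237 ÷ 7 = 33 remainder 6

33 weeks 6 days


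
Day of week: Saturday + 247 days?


Monday

Start: Saturday (index 5)
(5 + 247) mod 7
= 252 mod 7
= 0
Index 0 → Monday


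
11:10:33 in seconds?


Hours: 11 × 3600 = 39600
Minutes: 10 × 60 = 600
Seconds: 33
Total = 39600 + 600 + 33 = 40233

40233 seconds


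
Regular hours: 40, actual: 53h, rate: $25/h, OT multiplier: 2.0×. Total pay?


Regular: 40h × $25 = $1000.00
Overtime: 53 - 40 = 13h
OT pay: 13h × $25 × 2.0 = $650.00
Total = $1000.00 + $650.00 = $1650.00

$1650.00


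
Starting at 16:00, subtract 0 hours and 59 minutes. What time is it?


Start: 960 minutes from midnight
Subtract: 59 minutes
Remaining: 960 - 59 = 901
Hours: 15, Minutes: 1

15:01


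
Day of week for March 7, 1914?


Zeller's congruence:
q=7, m=3, k=14, j=19
h = (7 + ⌊13×4/5⌋ + 14 + ⌊14/4⌋ + ⌊19/4⌋ - 2×19) mod 7
= (7 + 10 + 14 + 3 + 4 - 38) mod 7
= 0 mod 7 = 0
h=0 → Saturday

Saturday


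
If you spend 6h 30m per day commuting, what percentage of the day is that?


Time: 390 minutes
Day: 1440 minutes
Percentage = (390/1440) × 100 ≈ 27.1%

27.1%


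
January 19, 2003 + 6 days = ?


Start: January 19, 2003
Add 6 days
January 19 + 6 = January 25, 2003

January 25, 2003


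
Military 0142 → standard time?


1:42 AM

Hour: 1
1 < 12 → AM


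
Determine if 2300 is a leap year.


No

Rules: divisible by 4 AND (not by 100 OR by 400)
2300 ÷ 4 = 575 exactly → divisible by 4
2300 ÷ 100 = 23 exactly → divisible by 100
2300 ÷ 400 = 5 remainder 300 → not divisible by 400
Divisible by 100 but not by 400 → not a leap year


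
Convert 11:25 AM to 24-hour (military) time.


11:25

Input: 11:25 AM
AM hour stays: 11


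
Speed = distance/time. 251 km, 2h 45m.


91.3 km/h

Distance: 251 km
Time: 2h 45m = 165 min = 165/60 = 11/4 hours
Speed = 251 ÷ (11/4) = 251 × 4 / 11 = 1004/11 ≈ 91.3 km/h


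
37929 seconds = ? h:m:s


10h 32m 9s

Hours: 37929 ÷ 3600 = 10 remainder 1929
Minutes: 1929 ÷ 60 = 32 remainder 9
Seconds: 9


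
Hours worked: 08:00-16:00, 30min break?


7h 30m (450 minutes)

Total time = (16×60+0) - (8×60+0)
= 960 - 480 = 480 min
Minus break: 480 - 30 = 450 min
= 7h 30m


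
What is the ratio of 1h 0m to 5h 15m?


Duration 1: 60 minutes
Duration 2: 315 minutes
Ratio = 60:315
GCD = 15
Simplified = 4:21
As a decimal: 4/21 ≈ 0.19

4:21 (0.19)


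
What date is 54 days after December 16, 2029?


Start: December 16, 2029
Add 54 days
December 16 → January 1: 31 - 16 + 1 = 16 days (54 - 16 = 38 left)
January 1 → February 1: 31 - 1 + 1 = 31 days (38 - 31 = 7 left)
February 1 + 7 = February 8, 2030

February 8, 2030


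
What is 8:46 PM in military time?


Input: 8:46 PM
PM: 8 + 12 = 20

20:46


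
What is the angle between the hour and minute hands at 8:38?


31.0°

Hour hand = 8×30 + 38×0.5 = 259.0°
Minute hand = 38×6 = 228°
Difference = |259.0 - 228| = 31.0°


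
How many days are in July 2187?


31 days

Month: July (month 7)
July has 31 days


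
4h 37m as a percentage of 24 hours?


Total minutes: 4×60 + 37 = 277
Day = 24×60 = 1440 minutes
Fraction = 277/1440 ≈ 0.1924
As a percentage: 277/1440 × 100 ≈ 19.24%

0.1924 (19.24%)


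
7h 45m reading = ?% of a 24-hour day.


Time: 465 minutes
Day: 1440 minutes
Percentage = (465/1440) × 100 ≈ 32.3%

32.3%


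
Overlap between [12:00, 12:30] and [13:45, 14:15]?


0 minutes

Meeting A: 720-750 (in minutes from midnight)
Meeting B: 825-855
Overlap start = max(720, 825) = 825
Overlap end = min(750, 855) = 750
Overlap = max(0, 750 - 825) = 0 min


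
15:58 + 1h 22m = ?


17:20

Start: 958 minutes from midnight
Add: 82 minutes
Total: 1040 minutes
Hours: 1040 ÷ 60 = 17 remainder 20


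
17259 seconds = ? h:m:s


4h 47m 39s

Hours: 17259 ÷ 3600 = 4 remainder 2859
Minutes: 2859 ÷ 60 = 47 remainder 39
Seconds: 39


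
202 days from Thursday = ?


Wednesday

Start: Thursday (index 3)
(3 + 202) mod 7
= 205 mod 7
= 2
Index 2 → Wednesday


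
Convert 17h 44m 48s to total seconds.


Hours: 17 × 3600 = 61200
Minutes: 44 × 60 = 2640
Seconds: 48
Total = 61200 + 2640 + 48 = 63888

63888 seconds


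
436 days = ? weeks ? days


62 weeks 2 days

Weeks: 436 ÷ 7 = 62 remainder 2


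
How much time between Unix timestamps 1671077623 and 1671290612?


212989 seconds (59.2 hours / 2.47 days)

Difference = 1671290612 - 1671077623 = 212989 seconds
In hours: 212989 / 3600 ≈ 59.2
In days: 212989 / 86400 ≈ 2.47


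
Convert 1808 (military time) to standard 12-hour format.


6:08 PM

Hour: 18
18 - 12 = 6 → PM


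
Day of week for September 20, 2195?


Sunday

Zeller's congruence:
q=20, m=9, k=95, j=21
h = (20 + ⌊13×10/5⌋ + 95 + ⌊95/4⌋ + ⌊21/4⌋ - 2×21) mod 7
= (20 + 26 + 95 + 23 + 5 - 42) mod 7
= 127 mod 7 = 1
h=1 → Sunday


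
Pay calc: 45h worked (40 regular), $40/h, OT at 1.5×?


$1900.00

Regular: 40h × $40 = $1600.00
Overtime: 45 - 40 = 5h
OT pay: 5h × $40 × 1.5 = $300.00
Total = $1600.00 + $300.00 = $1900.00


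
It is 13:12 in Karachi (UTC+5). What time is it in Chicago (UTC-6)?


Time difference = UTC-6 - UTC+5 = -11 hours
New hour = (13 -11) mod 24
= 2 mod 24 = 2
Minutes unchanged → 02:12

02:12


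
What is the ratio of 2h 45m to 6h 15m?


Duration 1: 165 minutes
Duration 2: 375 minutes
Ratio = 165:375
GCD = 15
Simplified = 11:25
As a decimal: 11/25 = 0.44

11:25 (0.44)


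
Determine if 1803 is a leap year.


No

Rules: divisible by 4 AND (not by 100 OR by 400)
1803 ÷ 4 = 450 remainder 3 → not divisible by 4
Not divisible by 4 → not a leap year


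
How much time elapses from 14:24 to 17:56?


End time in minutes: 17×60 + 56 = 1076
Start time in minutes: 14×60 + 24 = 864
Difference = 1076 - 864 = 212 minutes
= 3 hours 32 minutes

3h 32m


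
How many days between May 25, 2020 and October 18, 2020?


From May 25, 2020 to October 18, 2020
Rest of May 2020: 31 - 25 = 6
Full months: June 30, July 31, August 31, September 30
Days into October 2020: 18
Total = 6 + 30 + 31 + 31 + 30 + 18 = 146 days

146 days


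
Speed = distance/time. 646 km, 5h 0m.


Distance: 646 km
Time: 5 hours
Speed = 646 / 5 = 129.2 km/h

129.2 km/h


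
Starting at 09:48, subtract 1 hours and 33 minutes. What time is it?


Start: 588 minutes from midnight
Subtract: 93 minutes
Remaining: 588 - 93 = 495
Hours: 8, Minutes: 15

08:15


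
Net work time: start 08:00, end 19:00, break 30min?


Total time = (19×60+0) - (8×60+0)
= 1140 - 480 = 660 min
Minus break: 660 - 30 = 630 min
= 10h 30m

10h 30m (630 minutes)


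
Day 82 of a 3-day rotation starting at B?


Shifts: A, B, C
Start: B (index 1)
Day 82: (1 + 82 - 1) mod 3
= 82 mod 3
= 1
Index 1 → shift B

Shift B


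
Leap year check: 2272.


Yes

Rules: divisible by 4 AND (not by 100 OR by 400)
2272 ÷ 4 = 568 exactly → divisible by 4
2272 ÷ 100 = 22 remainder 72 → not divisible by 100
Divisible by 4 but not by 100 → leap year


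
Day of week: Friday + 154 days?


Friday

Start: Friday (index 4)
(4 + 154) mod 7
= 158 mod 7
= 4
Index 4 → Friday


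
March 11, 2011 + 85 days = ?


Start: March 11, 2011
Add 85 days
March 11 → April 1: 31 - 11 + 1 = 21 days (85 - 21 = 64 left)
April 1 → May 1: 30 - 1 + 1 = 30 days (64 - 30 = 34 left)
May 1 → June 1: 31 - 1 + 1 = 31 days (34 - 31 = 3 left)
June 1 + 3 = June 4, 2011

June 4, 2011


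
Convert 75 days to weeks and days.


Weeks: 75 ÷ 7 = 10 remainder 5

10 weeks 5 days


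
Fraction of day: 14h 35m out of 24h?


Total minutes: 14×60 + 35 = 875
Day = 24×60 = 1440 minutes
Fraction = 875/1440 ≈ 0.6076
As a percentage: 875/1440 × 100 ≈ 60.76%

0.6076 (60.76%)


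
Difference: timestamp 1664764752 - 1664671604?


93148 seconds (25.9 hours / 1.08 days)

Difference = 1664764752 - 1664671604 = 93148 seconds
In hours: 93148 / 3600 ≈ 25.9
In days: 93148 / 86400 ≈ 1.08


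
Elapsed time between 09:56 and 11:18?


End time in minutes: 11×60 + 18 = 678
Start time in minutes: 9×60 + 56 = 596
Difference = 678 - 596 = 82 minutes
= 1 hours 22 minutes

1h 22m


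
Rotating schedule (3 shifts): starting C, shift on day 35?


Shifts: A, B, C
Start: C (index 2)
Day 35: (2 + 35 - 1) mod 3
= 36 mod 3
= 0
Index 0 → shift A

Shift A


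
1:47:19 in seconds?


Hours: 1 × 3600 = 3600
Minutes: 47 × 60 = 2820
Seconds: 19
Total = 3600 + 2820 + 19 = 6439

6439 seconds


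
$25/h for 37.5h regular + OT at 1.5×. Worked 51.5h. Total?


$1462.50

Regular: 37.5h × $25 = $937.50
Overtime: 51.5 - 37.5 = 14.0h
OT pay: 14.0h × $25 × 1.5 = $525.00
Total = $937.50 + $525.00 = $1462.50


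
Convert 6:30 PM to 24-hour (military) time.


Input: 6:30 PM
PM: 6 + 12 = 18

18:30


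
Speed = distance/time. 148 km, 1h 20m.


111.0 km/h

Distance: 148 km
Time: 1h 20m = 80 min = 80/60 = 4/3 hours
Speed = 148 ÷ (4/3) = 148 × 3 / 4 = 444/4 = 111.0 km/h


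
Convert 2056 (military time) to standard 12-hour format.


8:56 PM

Hour: 20
20 - 12 = 8 → PM


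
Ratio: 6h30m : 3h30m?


13:7 (1.86)

Duration 1: 390 minutes
Duration 2: 210 minutes
Ratio = 390:210
GCD = 30
Simplified = 13:7
As a decimal: 13/7 ≈ 1.86


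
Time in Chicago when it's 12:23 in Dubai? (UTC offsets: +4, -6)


02:23

Time difference = UTC-6 - UTC+4 = -10 hours
New hour = (12 -10) mod 24
= 2 mod 24 = 2
Minutes unchanged → 02:23


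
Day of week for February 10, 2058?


Sunday

Zeller's congruence:
q=10, m=14, k=57, j=20
h = (10 + ⌊13×15/5⌋ + 57 + ⌊57/4⌋ + ⌊20/4⌋ - 2×20) mod 7
= (10 + 39 + 57 + 14 + 5 - 40) mod 7
= 85 mod 7 = 1
h=1 → Sunday


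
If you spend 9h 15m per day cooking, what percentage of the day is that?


38.5%

Time: 555 minutes
Day: 1440 minutes
Percentage = (555/1440) × 100 ≈ 38.5%


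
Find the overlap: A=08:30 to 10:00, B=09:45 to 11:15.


15 minutes

Meeting A: 510-600 (in minutes from midnight)
Meeting B: 585-675
Overlap start = max(510, 585) = 585
Overlap end = min(600, 675) = 600
Overlap = max(0, 600 - 585) = 15 min


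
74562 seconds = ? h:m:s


20h 42m 42s

Hours: 74562 ÷ 3600 = 20 remainder 2562
Minutes: 2562 ÷ 60 = 42 remainder 42
Seconds: 42


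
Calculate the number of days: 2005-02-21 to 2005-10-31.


From February 21, 2005 to October 31, 2005
Rest of February 2005: 28 - 21 = 7
Full months: March 31, April 30, May 31, June 30, July 31, August 31, September 30
Days into October 2005: 31
Total = 7 + 31 + 30 + 31 + 30 + 31 + 31 + 30 + 31 = 252 days

252 days


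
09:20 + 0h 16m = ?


09:36

Start: 560 minutes from midnight
Add: 16 minutes
Total: 576 minutes
Hours: 576 ÷ 60 = 9 remainder 36


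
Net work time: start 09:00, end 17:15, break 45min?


7h 30m (450 minutes)

Total time = (17×60+15) - (9×60+0)
= 1035 - 540 = 495 min
Minus break: 495 - 45 = 450 min
= 7h 30m


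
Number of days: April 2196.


30 days

Month: April (month 4)
April has 30 days


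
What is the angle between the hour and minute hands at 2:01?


54.5°

Hour hand = 2×30 + 1×0.5 = 60.5°
Minute hand = 1×6 = 6°
Difference = |60.5 - 6| = 54.5°


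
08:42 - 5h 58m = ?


Start: 522 minutes from midnight
Subtract: 358 minutes
Remaining: 522 - 358 = 164
Hours: 2, Minutes: 44

02:44


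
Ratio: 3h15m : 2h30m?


13:10 (1.30)

Duration 1: 195 minutes
Duration 2: 150 minutes
Ratio = 195:150
GCD = 15
Simplified = 13:10
As a decimal: 13/10 = 1.30


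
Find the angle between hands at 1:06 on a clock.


Hour hand = 1×30 + 6×0.5 = 33.0°
Minute hand = 6×6 = 36°
Difference = |33.0 - 36| = 3.0°

3.0°


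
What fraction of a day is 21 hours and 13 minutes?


Total minutes: 21×60 + 13 = 1273
Day = 24×60 = 1440 minutes
Fraction = 1273/1440 ≈ 0.8840
As a percentage: 1273/1440 × 100 ≈ 88.40%

0.8840 (88.40%)


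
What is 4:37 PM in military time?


Input: 4:37 PM
PM: 4 + 12 = 16

16:37


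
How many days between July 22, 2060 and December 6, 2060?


From July 22, 2060 to December 6, 2060
Rest of July 2060: 31 - 22 = 9
Full months: August 31, September 30, October 31, November 30
Days into December 2060: 6
Total = 9 + 31 + 30 + 31 + 30 + 6 = 137 days

137 days


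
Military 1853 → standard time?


6:53 PM

Hour: 18
18 - 12 = 6 → PM


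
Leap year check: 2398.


Rules: divisible by 4 AND (not by 100 OR by 400)
2398 ÷ 4 = 599 remainder 2 → not divisible by 4
Not divisible by 4 → not a leap year

No


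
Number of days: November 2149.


Month: November (month 11)
November has 30 days

30 days


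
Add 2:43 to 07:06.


Start: 426 minutes from midnight
Add: 163 minutes
Total: 589 minutes
Hours: 589 ÷ 60 = 9 remainder 49

09:49


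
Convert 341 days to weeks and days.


48 weeks 5 days

Weeks: 341 ÷ 7 = 48 remainder 5


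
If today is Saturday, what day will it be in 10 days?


Start: Saturday (index 5)
(5 + 10) mod 7
= 15 mod 7
= 1
Index 1 → Tuesday

Tuesday


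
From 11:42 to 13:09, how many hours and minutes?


1h 27m

End time in minutes: 13×60 + 9 = 789
Start time in minutes: 11×60 + 42 = 702
Difference = 789 - 702 = 87 minutes
= 1 hours 27 minutes


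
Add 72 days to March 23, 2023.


Start: March 23, 2023
Add 72 days
March 23 → April 1: 31 - 23 + 1 = 9 days (72 - 9 = 63 left)
April 1 → May 1: 30 - 1 + 1 = 30 days (63 - 30 = 33 left)
May 1 → June 1: 31 - 1 + 1 = 31 days (33 - 31 = 2 left)
June 1 + 2 = June 3, 2023

June 3, 2023


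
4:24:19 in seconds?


15859 seconds

Hours: 4 × 3600 = 14400
Minutes: 24 × 60 = 1440
Seconds: 19
Total = 14400 + 1440 + 19 = 15859


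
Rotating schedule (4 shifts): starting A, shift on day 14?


Shift B

Shifts: A, B, C, D
Start: A (index 0)
Day 14: (0 + 14 - 1) mod 4
= 13 mod 4
= 1
Index 1 → shift B


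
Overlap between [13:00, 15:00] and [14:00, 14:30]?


30 minutes

Meeting A: 780-900 (in minutes from midnight)
Meeting B: 840-870
Overlap start = max(780, 840) = 840
Overlap end = min(900, 870) = 870
Overlap = max(0, 870 - 840) = 30 min


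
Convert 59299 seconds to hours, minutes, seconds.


16h 28m 19s

Hours: 59299 ÷ 3600 = 16 remainder 1699
Minutes: 1699 ÷ 60 = 28 remainder 19
Seconds: 19


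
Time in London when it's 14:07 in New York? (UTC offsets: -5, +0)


19:07

Time difference = UTC+0 - UTC-5 = +5 hours
New hour = (14 + 5) mod 24
= 19 mod 24 = 19
Minutes unchanged → 19:07


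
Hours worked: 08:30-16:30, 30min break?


7h 30m (450 minutes)

Total time = (16×60+30) - (8×60+30)
= 990 - 510 = 480 min
Minus break: 480 - 30 = 450 min
= 7h 30m


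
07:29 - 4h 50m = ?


02:39

Start: 449 minutes from midnight
Subtract: 290 minutes
Remaining: 449 - 290 = 159
Hours: 2, Minutes: 39


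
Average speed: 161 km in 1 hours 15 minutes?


128.8 km/h

Distance: 161 km
Time: 1h 15m = 75 min = 75/60 = 5/4 hours
Speed = 161 ÷ (5/4) = 161 × 4 / 5 = 644/5 = 128.8 km/h


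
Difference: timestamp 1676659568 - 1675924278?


Difference = 1676659568 - 1675924278 = 735290 seconds
In hours: 735290 / 3600 ≈ 204.2
In days: 735290 / 86400 ≈ 8.51

735290 seconds (204.2 hours / 8.51 days)


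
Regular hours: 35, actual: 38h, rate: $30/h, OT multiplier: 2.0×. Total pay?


Regular: 35h × $30 = $1050.00
Overtime: 38 - 35 = 3h
OT pay: 3h × $30 × 2.0 = $180.00
Total = $1050.00 + $180.00 = $1230.00

$1230.00


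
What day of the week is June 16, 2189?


Zeller's congruence:
q=16, m=6, k=89, j=21
h = (16 + ⌊13×7/5⌋ + 89 + ⌊89/4⌋ + ⌊21/4⌋ - 2×21) mod 7
= (16 + 18 + 89 + 22 + 5 - 42) mod 7
= 108 mod 7 = 3
h=3 → Tuesday

Tuesday


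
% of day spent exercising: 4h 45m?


19.8%

Time: 285 minutes
Day: 1440 minutes
Percentage = (285/1440) × 100 ≈ 19.8%


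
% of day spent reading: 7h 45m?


32.3%

Time: 465 minutes
Day: 1440 minutes
Percentage = (465/1440) × 100 ≈ 32.3%


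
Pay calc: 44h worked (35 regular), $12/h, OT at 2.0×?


$636.00

Regular: 35h × $12 = $420.00
Overtime: 44 - 35 = 9h
OT pay: 9h × $12 × 2.0 = $216.00
Total = $420.00 + $216.00 = $636.00


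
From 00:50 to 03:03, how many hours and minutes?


End time in minutes: 3×60 + 3 = 183
Start time in minutes: 0×60 + 50 = 50
Difference = 183 - 50 = 133 minutes
= 2 hours 13 minutes

2h 13m


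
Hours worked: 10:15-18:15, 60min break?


7h 0m (420 minutes)

Total time = (18×60+15) - (10×60+15)
= 1095 - 615 = 480 min
Minus break: 480 - 60 = 420 min
= 7h 0m


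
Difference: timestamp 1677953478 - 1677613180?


340298 seconds (94.5 hours / 3.94 days)

Difference = 1677953478 - 1677613180 = 340298 seconds
In hours: 340298 / 3600 ≈ 94.5
In days: 340298 / 86400 ≈ 3.94


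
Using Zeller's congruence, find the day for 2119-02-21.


Zeller's congruence:
q=21, m=14, k=18, j=21
h = (21 + ⌊13×15/5⌋ + 18 + ⌊18/4⌋ + ⌊21/4⌋ - 2×21) mod 7
= (21 + 39 + 18 + 4 + 5 - 42) mod 7
= 45 mod 7 = 3
h=3 → Tuesday

Tuesday


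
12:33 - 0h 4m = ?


Start: 753 minutes from midnight
Subtract: 4 minutes
Remaining: 753 - 4 = 749
Hours: 12, Minutes: 29

12:29


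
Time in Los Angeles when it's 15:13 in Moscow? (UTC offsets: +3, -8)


Time difference = UTC-8 - UTC+3 = -11 hours
New hour = (15 -11) mod 24
= 4 mod 24 = 4
Minutes unchanged → 04:13

04:13


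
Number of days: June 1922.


30 days

Month: June (month 6)
June has 30 days


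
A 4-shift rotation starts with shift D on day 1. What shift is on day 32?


Shift C

Shifts: A, B, C, D
Start: D (index 3)
Day 32: (3 + 32 - 1) mod 4
= 34 mod 4
= 2
Index 2 → shift C


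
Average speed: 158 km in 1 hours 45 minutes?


Distance: 158 km
Time: 1h 45m = 105 min = 105/60 = 7/4 hours
Speed = 158 ÷ (7/4) = 158 × 4 / 7 = 632/7 ≈ 90.3 km/h

90.3 km/h


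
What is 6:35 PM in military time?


18:35

Input: 6:35 PM
PM: 6 + 12 = 18


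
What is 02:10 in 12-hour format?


Hour: 2
2 < 12 → AM

2:10 AM


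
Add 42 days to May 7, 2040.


Start: May 7, 2040
Add 42 days
May 7 → June 1: 31 - 7 + 1 = 25 days (42 - 25 = 17 left)
June 1 + 17 = June 18, 2040

June 18, 2040


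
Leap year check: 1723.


No

Rules: divisible by 4 AND (not by 100 OR by 400)
1723 ÷ 4 = 430 remainder 3 → not divisible by 4
Not divisible by 4 → not a leap year


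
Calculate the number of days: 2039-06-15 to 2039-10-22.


129 days

From June 15, 2039 to October 22, 2039
Rest of June 2039: 30 - 15 = 15
Full months: July 31, August 31, September 30
Days into October 2039: 22
Total = 15 + 31 + 31 + 30 + 22 = 129 days


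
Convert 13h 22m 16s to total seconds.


48136 seconds

Hours: 13 × 3600 = 46800
Minutes: 22 × 60 = 1320
Seconds: 16
Total = 46800 + 1320 + 16 = 48136


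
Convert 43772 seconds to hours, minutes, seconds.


Hours: 43772 ÷ 3600 = 12 remainder 572
Minutes: 572 ÷ 60 = 9 remainder 32
Seconds: 32

12h 9m 32s
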